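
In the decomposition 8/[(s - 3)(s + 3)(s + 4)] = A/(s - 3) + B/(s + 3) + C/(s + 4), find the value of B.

Cover-up at s = -3: B = 8/[(-3 - 3)(-3 + 4)] = 8/[(-6)(1)] = -8/6 = -4/3


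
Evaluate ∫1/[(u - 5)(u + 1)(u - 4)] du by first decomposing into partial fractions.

Cover-up: P = 1/6, Q = 1/30, R = -1/5. Decomposition: (1/6)/(u - 5) + (1/30)/(u + 1) - (1/5)/(u - 4). Integrate each term: (1/6) ln|(u - 5)| + (1/30) ln|(u + 1)| - (1/5) ln|(u - 4)| + C


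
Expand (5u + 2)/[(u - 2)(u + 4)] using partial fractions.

At u=2: α = (5·2 + 2)/(2 + 4) = 2. At u=-4: β = (5·(-4) + 2)/(-4 - 2) = 3
Result: 2/(u - 2) + 3/(u + 4)


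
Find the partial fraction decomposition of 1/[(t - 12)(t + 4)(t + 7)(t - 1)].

Using Heaviside cover-up: (1/3344)/(t - 12) + (1/240)/(t + 4) - (1/456)/(t + 7) - (1/440)/(t - 1)


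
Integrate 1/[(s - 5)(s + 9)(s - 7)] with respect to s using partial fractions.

Cover-up: P = -1/28, Q = 1/224, R = 1/32. Decomposition: (-1/28)/(s - 5) + (1/224)/(s + 9) + (1/32)/(s - 7). Integrate each term: (-1/28) ln|(s - 5)| + (1/224) ln|(s + 9)| + (1/32) ln|(s - 7)| + C


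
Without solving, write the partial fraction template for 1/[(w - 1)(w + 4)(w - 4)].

Three distinct linear factors: P/(w - 1) + Q/(w + 4) + R/(w - 4)


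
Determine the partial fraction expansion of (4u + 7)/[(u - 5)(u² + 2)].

At u=5: A = (4·5 + 7)/(5² + 2) = 1. B = -A = -1, C = 4 - 5·A = -1
Result: 1/(u - 5) - (u + 1)/(u² + 2)


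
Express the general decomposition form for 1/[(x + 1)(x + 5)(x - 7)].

Three distinct linear factors: α/(x + 1) + β/(x + 5) + γ/(x - 7)


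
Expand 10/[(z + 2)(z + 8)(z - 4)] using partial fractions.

Using cover-up method: P = -5/18, Q = 5/36, R = 5/36
Result: (-5/18)/(z + 2) + (5/36)/(z + 8) + (5/36)/(z - 4)


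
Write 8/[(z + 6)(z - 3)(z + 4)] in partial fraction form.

Using cover-up method: A = 4/9, B = 8/63, C = -4/7
Result: (4/9)/(z + 6) + (8/63)/(z - 3) - (4/7)/(z + 4)


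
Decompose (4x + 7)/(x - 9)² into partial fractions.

(4x + 7) = P(x - 9) + Q. At x = 9: Q = 4·9 + 7 = 43. Coeff of x: P = 4
Result: 4/(x - 9) + 43/(x - 9)²


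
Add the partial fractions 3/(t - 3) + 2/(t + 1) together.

Common denominator (t - 3)(t + 1). Numerator: 3(t + 1) + 2(t - 3) = (3t + 3) + (2t - 6) = 5t - 3
Result: (5t - 3)/[(t - 3)(t + 1)]


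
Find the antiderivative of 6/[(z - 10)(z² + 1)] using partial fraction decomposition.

Cover-up at z=10: P = 6/(10²+1) = 6/101. Coeff matching: Q = -6/101, R = -60/101. Decomposition: (6/101)/(z - 10) - ((6/101)z + 60/101)/(z² + 1). Integrate: linear → ln, quadratic → (1/2)ln + arctan: (6/101) ln|(z - 10)| - (3/101) ln(z² + 1) - (60/101) arctan(z) + C


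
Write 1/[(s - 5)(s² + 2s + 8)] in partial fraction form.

Cover-up at s = 5: P = 1/(5² + 2·5 + 8) = 1/43. Then Q = -P = -1/43, R = -P·(2 + 5) = -7/43
Result: (1/43)/(s - 5) - ((1/43)s + 7/43)/(s² + 2s + 8)


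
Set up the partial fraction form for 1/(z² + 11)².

Repeated quadratic factor: (Pz + Q)/(z² + 11) + (Rz + S)/(z² + 11)²


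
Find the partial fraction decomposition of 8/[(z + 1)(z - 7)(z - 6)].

Using cover-up method: α = 1/7, β = 1, γ = -8/7
Result: (1/7)/(z + 1) + 1/(z - 7) - (8/7)/(z - 6)


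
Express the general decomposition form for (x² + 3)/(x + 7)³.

Repeated linear factor (power 3): α/(x + 7) + β/(x + 7)² + γ/(x + 7)³


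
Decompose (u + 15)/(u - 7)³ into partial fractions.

(u + 15) = A(u - 7)² + B(u - 7) + C. At u = 7: C = 1·7 + 15 = 22. Coefficients: A = 0, B = 1
Result: 1/(u - 7)² + 22/(u - 7)³


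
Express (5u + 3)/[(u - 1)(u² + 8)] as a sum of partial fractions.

At u=1: A = (5·1 + 3)/(1² + 8) = 8/9. B = -A = -8/9, C = 5 - 1·A = 37/9
Result: (8/9)/(u - 1) - ((8/9)u - 37/9)/(u² + 8)


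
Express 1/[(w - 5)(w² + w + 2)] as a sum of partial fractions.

Cover-up at w = 5: P = 1/(5² + 1·5 + 2) = 1/32. Then Q = -P = -1/32, R = -P·(1 + 5) = -3/16
Result: (1/32)/(w - 5) - ((1/32)w + 3/16)/(w² + w + 2)


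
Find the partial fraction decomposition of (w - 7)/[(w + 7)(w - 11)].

At w=-7: P = (1·(-7) - 7)/(-7 - 11) = 7/9. At w=11: Q = (1·11 - 7)/(11 + 7) = 2/9
Result: (7/9)/(w + 7) + (2/9)/(w - 11)


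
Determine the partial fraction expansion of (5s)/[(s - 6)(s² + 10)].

At s=6: A = (5·6 + 0)/(6² + 10) = 15/23. B = -A = -15/23, C = 5 - 6·A = 25/23
Result: (15/23)/(s - 6) - ((15/23)s - 25/23)/(s² + 10)


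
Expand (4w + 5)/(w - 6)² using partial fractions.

(4w + 5) = α(w - 6) + β. At w = 6: β = 4·6 + 5 = 29. Coeff of w: α = 4
Result: 4/(w - 6) + 29/(w - 6)²


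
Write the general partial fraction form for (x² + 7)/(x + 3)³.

Repeated linear factor (power 3): α/(x + 3) + β/(x + 3)² + γ/(x + 3)³


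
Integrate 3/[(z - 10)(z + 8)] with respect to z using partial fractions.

Decompose: 3/[(z - 10)(z + 8)] = (1/6)/(z - 10) - (1/6)/(z + 8). Integrate each term: (1/6) ln|(z - 10)| - (1/6) ln|(z + 8)| + C


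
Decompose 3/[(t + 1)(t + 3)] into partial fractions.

3/(t + 1)(t + 3) = A/(t + 1) + B/(t + 3). A = 3/(-1 + 3) = 3/2, B = 3/(-3 + 1) = -3/2
Result: (3/2)/(t + 1) - (3/2)/(t + 3)


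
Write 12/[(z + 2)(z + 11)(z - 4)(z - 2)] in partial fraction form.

Using Heaviside cover-up: (1/18)/(z + 2) - (4/585)/(z + 11) + (1/15)/(z - 4) - (3/26)/(z - 2)


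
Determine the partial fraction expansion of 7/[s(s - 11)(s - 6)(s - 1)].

Using Heaviside cover-up: (-7/66)/s + (7/550)/(s - 11) - (7/150)/(s - 6) + (7/50)/(s - 1)


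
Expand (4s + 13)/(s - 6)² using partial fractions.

(4s + 13) = P(s - 6) + Q. At s = 6: Q = 4·6 + 13 = 37. Coeff of s: P = 4
Result: 4/(s - 6) + 37/(s - 6)²


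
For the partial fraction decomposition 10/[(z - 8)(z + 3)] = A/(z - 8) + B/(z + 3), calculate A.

Cover-up at z = 8: A = 10/(8 + 3) = 10/11


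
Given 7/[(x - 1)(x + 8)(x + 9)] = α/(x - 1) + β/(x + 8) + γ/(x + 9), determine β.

Cover-up at x = -8: β = 7/[(-8 - 1)(-8 + 9)] = 7/[(-9)(1)] = -7/9


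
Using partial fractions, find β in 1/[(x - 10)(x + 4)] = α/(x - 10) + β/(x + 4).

Cover-up at x = -4: β = 1/(-4 - 10) = -1/14


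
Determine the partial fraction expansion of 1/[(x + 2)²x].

Cover-up at x=0: γ = 1/(0 + 2)² = 1/4. Cover-up at x=-2: β = 1/(-2 - 0) = -1/2. Comparing x² coeff: α = -γ = -1/4
Result: (-1/4)/(x + 2) - (1/2)/(x + 2)² + (1/4)/x


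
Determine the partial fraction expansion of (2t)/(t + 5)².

(2t) = α(t + 5) + β. At t = -5: β = 2·(-5) + 0 = -10. Coeff of t: α = 2
Result: 2/(t + 5) - 10/(t + 5)²


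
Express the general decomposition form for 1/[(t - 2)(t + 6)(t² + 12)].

Two linear + quadratic: A/(t - 2) + B/(t + 6) + (Ct + D)/(t² + 12)


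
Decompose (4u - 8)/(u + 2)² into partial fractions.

(4u - 8) = α(u + 2) + β. At u = -2: β = 4·(-2) - 8 = -16. Coeff of u: α = 4
Result: 4/(u + 2) - 16/(u + 2)²


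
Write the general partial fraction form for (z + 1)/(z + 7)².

Repeated linear factor: A/(z + 7) + B/(z + 7)²


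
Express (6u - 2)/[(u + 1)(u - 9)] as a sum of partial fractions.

At u=-1: P = (6·(-1) - 2)/(-1 - 9) = 4/5. At u=9: Q = (6·9 - 2)/(9 + 1) = 26/5
Result: (4/5)/(u + 1) + (26/5)/(u - 9)


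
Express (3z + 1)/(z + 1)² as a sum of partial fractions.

(3z + 1) = A(z + 1) + B. At z = -1: B = 3·(-1) + 1 = -2. Coeff of z: A = 3
Result: 3/(z + 1) - 2/(z + 1)²


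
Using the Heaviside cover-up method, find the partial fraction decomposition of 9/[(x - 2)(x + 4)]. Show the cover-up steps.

Cover (x - 2): set x=2, get P = 9/(2 + 4) = 3/2. Cover (x + 4): set x=-4, get Q = 9/(-4 - 2) = -3/2.
Result: (3/2)/(x - 2) - (3/2)/(x + 4)


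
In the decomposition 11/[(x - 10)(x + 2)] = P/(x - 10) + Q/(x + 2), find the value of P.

Cover-up at x = 10: P = 11/(10 + 2) = 11/12


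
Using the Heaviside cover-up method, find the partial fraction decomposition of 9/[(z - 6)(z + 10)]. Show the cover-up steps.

Cover (z - 6): set z=6, get P = 9/(6 + 10) = 9/16. Cover (z + 10): set z=-10, get Q = 9/(-10 - 6) = -9/16.
Result: (9/16)/(z - 6) - (9/16)/(z + 10)


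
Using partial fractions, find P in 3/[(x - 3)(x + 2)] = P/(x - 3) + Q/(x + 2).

Cover-up at x = 3: P = 3/(3 + 2) = 3/5


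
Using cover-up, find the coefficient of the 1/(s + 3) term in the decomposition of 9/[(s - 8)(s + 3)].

Cover (s + 3), set s=-3: 9/((s - 8) at s=-3) = 9/(-11) = -9/11


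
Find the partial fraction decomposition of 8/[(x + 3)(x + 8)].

8/(x + 3)(x + 8) = A/(x + 3) + B/(x + 8). A = 8/(-3 + 8) = 8/5, B = 8/(-8 + 3) = -8/5
Result: (8/5)/(x + 3) - (8/5)/(x + 8)


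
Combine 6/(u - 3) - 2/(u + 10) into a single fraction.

Common denominator (u - 3)(u + 10). Numerator: 6(u + 10) - 2(u - 3) = (6u + 60) - (2u - 6) = 4u + 66
Result: (4u + 66)/[(u - 3)(u + 10)]


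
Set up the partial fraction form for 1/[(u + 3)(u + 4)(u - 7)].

Three distinct linear factors: P/(u + 3) + Q/(u + 4) + R/(u - 7)


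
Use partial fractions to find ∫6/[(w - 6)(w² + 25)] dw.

Cover-up at w=6: A = 6/(6²+25) = 6/61. Coeff matching: B = -6/61, C = -36/61. Decomposition: (6/61)/(w - 6) - ((6/61)w + 36/61)/(w² + 25). Integrate: linear → ln, quadratic → (1/2)ln + arctan: (6/61) ln|(w - 6)| - (3/61) ln(w² + 25) - (36/305) arctan(w/5) + C


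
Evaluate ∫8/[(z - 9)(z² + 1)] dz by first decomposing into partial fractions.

Cover-up at z=9: α = 8/(9²+1) = 4/41. Coeff matching: β = -4/41, γ = -36/41. Decomposition: (4/41)/(z - 9) - ((4/41)z + 36/41)/(z² + 1). Integrate: linear → ln, quadratic → (1/2)ln + arctan: (4/41) ln|(z - 9)| - (2/41) ln(z² + 1) - (36/41) arctan(z) + C


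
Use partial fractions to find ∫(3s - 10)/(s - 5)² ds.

Decompose: P = 3, Q = 3·5 - 10 = 5, so (3s - 10)/(s - 5)² = 3/(s - 5) + 5/(s - 5)². Integrate: ∫ P/(s - 5) ds = 3 ln|(s - 5)|; ∫ Q/(s - 5)² ds = -5/(s - 5). Sum: 3 ln|(s - 5)| - 5/(s - 5) + C


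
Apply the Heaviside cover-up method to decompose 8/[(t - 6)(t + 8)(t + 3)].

Cover (t - 6), t=6: α = 8/[(6 + 8)(6 + 3)] = 4/63. Cover (t + 8), t=-8: β = 8/[(-8 - 6)(-8 + 3)] = 4/35. Cover (t + 3), t=-3: γ = 8/[(-3 - 6)(-3 + 8)] = -8/45.
Result: (4/63)/(t - 6) + (4/35)/(t + 8) - (8/45)/(t + 3)


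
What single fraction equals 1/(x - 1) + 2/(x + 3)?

Common denominator (x - 1)(x + 3). Numerator: 1(x + 3) + 2(x - 1) = (x + 3) + (2x - 2) = 3x + 1
Result: (3x + 1)/[(x - 1)(x + 3)]


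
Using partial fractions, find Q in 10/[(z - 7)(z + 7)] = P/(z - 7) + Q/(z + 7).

Cover-up at z = -7: Q = 10/(-7 - 7) = -10/14 = -5/7


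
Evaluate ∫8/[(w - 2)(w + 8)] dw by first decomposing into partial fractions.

Decompose: 8/[(w - 2)(w + 8)] = (4/5)/(w - 2) - (4/5)/(w + 8). Integrate each term: (4/5) ln|(w - 2)| - (4/5) ln|(w + 8)| + C


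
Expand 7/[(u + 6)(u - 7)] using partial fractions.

7/(u + 6)(u - 7) = α/(u + 6) + β/(u - 7). α = 7/(-6 - 7) = -7/13, β = 7/(7 + 6) = 7/13
Result: (-7/13)/(u + 6) + (7/13)/(u - 7)


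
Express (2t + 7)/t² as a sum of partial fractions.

(2t + 7) = At + B. At t = 0: B = 2·0 + 7 = 7. Coeff of t: A = 2
Result: 2/t + 7/t²


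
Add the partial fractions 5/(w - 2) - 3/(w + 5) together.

Common denominator (w - 2)(w + 5). Numerator: 5(w + 5) - 3(w - 2) = (5w + 25) - (3w - 6) = 2w + 31
Result: (2w + 31)/[(w - 2)(w + 5)]


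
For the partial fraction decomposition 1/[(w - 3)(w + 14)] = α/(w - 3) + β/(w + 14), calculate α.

Cover-up at w = 3: α = 1/(3 + 14) = 1/17


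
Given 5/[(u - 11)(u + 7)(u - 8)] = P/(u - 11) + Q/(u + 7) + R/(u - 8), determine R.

Cover-up at u = 8: R = 5/[(8 - 11)(8 + 7)] = 5/[(-3)(15)] = -5/45 = -1/9


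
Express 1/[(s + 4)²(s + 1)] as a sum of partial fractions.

Cover-up at s=-1: C = 1/(-1 + 4)² = 1/9. Cover-up at s=-4: B = 1/(-4 + 1) = -1/3. Comparing s² coeff: A = -C = -1/9
Result: (-1/9)/(s + 4) - (1/3)/(s + 4)² + (1/9)/(s + 1)


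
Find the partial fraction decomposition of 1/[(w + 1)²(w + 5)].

Cover-up at w=-5: R = 1/(-5 + 1)² = 1/16. Cover-up at w=-1: Q = 1/(-1 + 5) = 1/4. Comparing w² coeff: P = -R = -1/16
Result: (-1/16)/(w + 1) + (1/4)/(w + 1)² + (1/16)/(w + 5)


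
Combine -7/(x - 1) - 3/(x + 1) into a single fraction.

Common denominator (x - 1)(x + 1). Numerator: -7(x + 1) - 3(x - 1) = (-7x - 7) - (3x - 3) = -10x - 4
Result: (-10x - 4)/[(x - 1)(x + 1)]


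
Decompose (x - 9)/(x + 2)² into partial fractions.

(x - 9) = α(x + 2) + β. At x = -2: β = 1·(-2) - 9 = -11. Coeff of x: α = 1
Result: 1/(x + 2) - 11/(x + 2)²


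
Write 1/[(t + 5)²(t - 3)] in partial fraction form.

Cover-up at t=3: R = 1/(3 + 5)² = 1/64. Cover-up at t=-5: Q = 1/(-5 - 3) = -1/8. Comparing t² coeff: P = -R = -1/64
Result: (-1/64)/(t + 5) - (1/8)/(t + 5)² + (1/64)/(t - 3)


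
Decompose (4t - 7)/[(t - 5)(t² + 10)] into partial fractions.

At t=5: α = (4·5 - 7)/(5² + 10) = 13/35. β = -α = -13/35, γ = 4 - 5·α = 15/7
Result: (13/35)/(t - 5) - ((13/35)t - 15/7)/(t² + 10)


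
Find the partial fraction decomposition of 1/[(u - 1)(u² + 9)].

Cover-up at u = 1: P = 1/(1² + 9) = 1/10. Then Q = -P = -1/10, R = -P·(0 + 1) = -1/10
Result: (1/10)/(u - 1) - ((1/10)u + 1/10)/(u² + 9)


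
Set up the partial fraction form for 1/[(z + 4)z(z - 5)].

Three distinct linear factors: α/(z + 4) + β/z + γ/(z - 5)


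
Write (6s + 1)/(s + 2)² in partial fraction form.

(6s + 1) = α(s + 2) + β. At s = -2: β = 6·(-2) + 1 = -11. Coeff of s: α = 6
Result: 6/(s + 2) - 11/(s + 2)²


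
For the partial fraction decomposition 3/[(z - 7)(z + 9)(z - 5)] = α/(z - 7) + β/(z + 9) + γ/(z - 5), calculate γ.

Cover-up at z = 5: γ = 3/[(5 - 7)(5 + 9)] = 3/[(-2)(14)] = -3/28


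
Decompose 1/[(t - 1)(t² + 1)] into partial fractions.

Cover-up at t = 1: A = 1/(1² + 1) = 1/2. Then B = -A = -1/2, C = -A·(0 + 1) = -1/2
Result: (1/2)/(t - 1) - ((1/2)t + 1/2)/(t² + 1)


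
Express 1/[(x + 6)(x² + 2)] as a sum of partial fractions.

Cover-up at x = -6: α = 1/((-6)² + 2) = 1/38. Then β = -α = -1/38, γ = -α·(0 - 6) = 3/19
Result: (1/38)/(x + 6) - ((1/38)x - 3/19)/(x² + 2)


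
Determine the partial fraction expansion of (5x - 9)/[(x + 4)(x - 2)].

At x=-4: P = (5·(-4) - 9)/(-4 - 2) = 29/6. At x=2: Q = (5·2 - 9)/(2 + 4) = 1/6
Result: (29/6)/(x + 4) + (1/6)/(x - 2)


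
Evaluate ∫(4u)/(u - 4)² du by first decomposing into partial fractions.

Decompose: α = 4, β = 4·4 + 0 = 16, so (4u)/(u - 4)² = 4/(u - 4) + 16/(u - 4)². Integrate: ∫ α/(u - 4) du = 4 ln|(u - 4)|; ∫ β/(u - 4)² du = -16/(u - 4). Sum: 4 ln|(u - 4)| - 16/(u - 4) + C


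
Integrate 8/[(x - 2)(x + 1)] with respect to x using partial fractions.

Decompose: 8/[(x - 2)(x + 1)] = (8/3)/(x - 2) - (8/3)/(x + 1). Integrate each term: (8/3) ln|(x - 2)| - (8/3) ln|(x + 1)| + C


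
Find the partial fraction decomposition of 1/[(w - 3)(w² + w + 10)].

Cover-up at w = 3: α = 1/(3² + 1·3 + 10) = 1/22. Then β = -α = -1/22, γ = -α·(1 + 3) = -2/11
Result: (1/22)/(w - 3) - ((1/22)w + 2/11)/(w² + w + 10)


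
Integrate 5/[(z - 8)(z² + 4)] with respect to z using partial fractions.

Cover-up at z=8: α = 5/(8²+4) = 5/68. Coeff matching: β = -5/68, γ = -10/17. Decomposition: (5/68)/(z - 8) - ((5/68)z + 10/17)/(z² + 4). Integrate: linear → ln, quadratic → (1/2)ln + arctan: (5/68) ln|(z - 8)| - (5/136) ln(z² + 4) - (5/17) arctan(z/2) + C


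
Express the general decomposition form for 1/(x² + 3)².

Repeated quadratic factor: (Ax + B)/(x² + 3) + (Cx + D)/(x² + 3)²


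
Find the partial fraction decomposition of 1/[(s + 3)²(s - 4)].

Cover-up at s=4: C = 1/(4 + 3)² = 1/49. Cover-up at s=-3: B = 1/(-3 - 4) = -1/7. Comparing s² coeff: A = -C = -1/49
Result: (-1/49)/(s + 3) - (1/7)/(s + 3)² + (1/49)/(s - 4)


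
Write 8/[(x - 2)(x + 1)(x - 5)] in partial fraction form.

Using cover-up method: A = -8/9, B = 4/9, C = 4/9
Result: (-8/9)/(x - 2) + (4/9)/(x + 1) + (4/9)/(x - 5)


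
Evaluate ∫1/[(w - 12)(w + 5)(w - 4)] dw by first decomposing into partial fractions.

Cover-up: α = 1/136, β = 1/153, γ = -1/72. Decomposition: (1/136)/(w - 12) + (1/153)/(w + 5) - (1/72)/(w - 4). Integrate each term: (1/136) ln|(w - 12)| + (1/153) ln|(w + 5)| - (1/72) ln|(w - 4)| + C


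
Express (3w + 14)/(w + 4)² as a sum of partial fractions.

(3w + 14) = P(w + 4) + Q. At w = -4: Q = 3·(-4) + 14 = 2. Coeff of w: P = 3
Result: 3/(w + 4) + 2/(w + 4)²


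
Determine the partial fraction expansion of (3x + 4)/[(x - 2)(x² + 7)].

At x=2: α = (3·2 + 4)/(2² + 7) = 10/11. β = -α = -10/11, γ = 3 - 2·α = 13/11
Result: (10/11)/(x - 2) - ((10/11)x - 13/11)/(x² + 7)


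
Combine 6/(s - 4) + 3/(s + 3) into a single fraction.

Common denominator (s - 4)(s + 3). Numerator: 6(s + 3) + 3(s - 4) = (6s + 18) + (3s - 12) = 9s + 6
Result: (9s + 6)/[(s - 4)(s + 3)]


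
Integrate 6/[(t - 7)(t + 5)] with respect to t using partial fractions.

Decompose: 6/[(t - 7)(t + 5)] = (1/2)/(t - 7) - (1/2)/(t + 5). Integrate each term: (1/2) ln|(t - 7)| - (1/2) ln|(t + 5)| + C


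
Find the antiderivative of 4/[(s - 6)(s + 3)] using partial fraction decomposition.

Decompose: 4/[(s - 6)(s + 3)] = (4/9)/(s - 6) - (4/9)/(s + 3). Integrate each term: (4/9) ln|(s - 6)| - (4/9) ln|(s + 3)| + C


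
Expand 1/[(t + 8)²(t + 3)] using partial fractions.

Cover-up at t=-3: C = 1/(-3 + 8)² = 1/25. Cover-up at t=-8: B = 1/(-8 + 3) = -1/5. Comparing t² coeff: A = -C = -1/25
Result: (-1/25)/(t + 8) - (1/5)/(t + 8)² + (1/25)/(t + 3)


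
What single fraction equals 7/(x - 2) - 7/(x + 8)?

Common denominator (x - 2)(x + 8). Numerator: 7(x + 8) - 7(x - 2) = (7x + 56) - (7x - 14) = 70
Result: (70)/[(x - 2)(x + 8)]


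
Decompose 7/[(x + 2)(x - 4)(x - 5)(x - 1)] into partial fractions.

Using Heaviside cover-up: (-1/18)/(x + 2) - (7/18)/(x - 4) + (1/4)/(x - 5) + (7/36)/(x - 1)


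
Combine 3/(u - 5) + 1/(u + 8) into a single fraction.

Common denominator (u - 5)(u + 8). Numerator: 3(u + 8) + 1(u - 5) = (3u + 24) + (u - 5) = 4u + 19
Result: (4u + 19)/[(u - 5)(u + 8)]


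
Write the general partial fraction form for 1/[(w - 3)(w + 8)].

Distinct linear factors: α/(w - 3) + β/(w + 8)


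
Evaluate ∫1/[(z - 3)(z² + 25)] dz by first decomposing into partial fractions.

Cover-up at z=3: α = 1/(3²+25) = 1/34. Coeff matching: β = -1/34, γ = -3/34. Decomposition: (1/34)/(z - 3) - ((1/34)z + 3/34)/(z² + 25). Integrate: linear → ln, quadratic → (1/2)ln + arctan: (1/34) ln|(z - 3)| - (1/68) ln(z² + 25) - (3/170) arctan(z/5) + C


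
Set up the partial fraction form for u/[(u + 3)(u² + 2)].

Linear + irreducible quadratic: α/(u + 3) + (βu + γ)/(u² + 2)


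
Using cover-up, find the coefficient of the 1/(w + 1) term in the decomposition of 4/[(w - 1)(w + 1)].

Cover (w + 1), set w=-1: 4/((w - 1) at w=-1) = 4/(-2) = -2


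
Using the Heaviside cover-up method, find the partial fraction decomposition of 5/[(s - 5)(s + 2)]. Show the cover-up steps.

Cover (s - 5): set s=5, get A = 5/(5 + 2) = 5/7. Cover (s + 2): set s=-2, get B = 5/(-2 - 5) = -5/7.
Result: (5/7)/(s - 5) - (5/7)/(s + 2)


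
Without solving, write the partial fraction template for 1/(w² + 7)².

Repeated quadratic factor: (Aw + B)/(w² + 7) + (Cw + D)/(w² + 7)²


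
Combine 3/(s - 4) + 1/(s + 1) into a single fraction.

Common denominator (s - 4)(s + 1). Numerator: 3(s + 1) + 1(s - 4) = (3s + 3) + (s - 4) = 4s - 1
Result: (4s - 1)/[(s - 4)(s + 1)]


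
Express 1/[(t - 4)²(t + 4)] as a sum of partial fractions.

Cover-up at t=-4: R = 1/(-4 - 4)² = 1/64. Cover-up at t=4: Q = 1/(4 + 4) = 1/8. Comparing t² coeff: P = -R = -1/64
Result: (-1/64)/(t - 4) + (1/8)/(t - 4)² + (1/64)/(t + 4)


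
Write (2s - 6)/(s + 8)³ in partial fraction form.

(2s - 6) = α(s + 8)² + β(s + 8) + γ. At s = -8: γ = 2·(-8) - 6 = -22. Coefficients: α = 0, β = 2
Result: 2/(s + 8)² - 22/(s + 8)³


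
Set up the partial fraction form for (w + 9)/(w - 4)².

Repeated linear factor: A/(w - 4) + B/(w - 4)²


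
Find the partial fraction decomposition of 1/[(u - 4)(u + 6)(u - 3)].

Using cover-up method: P = 1/10, Q = 1/90, R = -1/9
Result: (1/10)/(u - 4) + (1/90)/(u + 6) - (1/9)/(u - 3)


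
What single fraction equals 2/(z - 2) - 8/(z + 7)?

Common denominator (z - 2)(z + 7). Numerator: 2(z + 7) - 8(z - 2) = (2z + 14) - (8z - 16) = -6z + 30
Result: (-6z + 30)/[(z - 2)(z + 7)]


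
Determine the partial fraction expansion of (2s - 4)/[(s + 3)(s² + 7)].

At s=-3: α = (2·(-3) - 4)/((-3)² + 7) = -5/8. β = -α = 5/8, γ = 2 - (-3)·α = 1/8
Result: (-5/8)/(s + 3) + ((5/8)s + 1/8)/(s² + 7)


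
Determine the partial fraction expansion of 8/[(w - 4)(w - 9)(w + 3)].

Using cover-up method: α = -8/35, β = 2/15, γ = 2/21
Result: (-8/35)/(w - 4) + (2/15)/(w - 9) + (2/21)/(w + 3)


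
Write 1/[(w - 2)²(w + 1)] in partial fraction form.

Cover-up at w=-1: R = 1/(-1 - 2)² = 1/9. Cover-up at w=2: Q = 1/(2 + 1) = 1/3. Comparing w² coeff: P = -R = -1/9
Result: (-1/9)/(w - 2) + (1/3)/(w - 2)² + (1/9)/(w + 1)


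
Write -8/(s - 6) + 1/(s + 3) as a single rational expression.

Common denominator (s - 6)(s + 3). Numerator: -8(s + 3) + 1(s - 6) = (-8s - 24) + (s - 6) = -7s - 30
Result: (-7s - 30)/[(s - 6)(s + 3)]


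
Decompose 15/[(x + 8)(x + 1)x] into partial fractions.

Using cover-up method: P = 15/56, Q = -15/7, R = 15/8
Result: (15/56)/(x + 8) - (15/7)/(x + 1) + (15/8)/x


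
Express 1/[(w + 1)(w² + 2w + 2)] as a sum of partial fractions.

Cover-up at w = -1: α = 1/((-1)² + 2·(-1) + 2) = 1. Then β = -α = -1, γ = -α·(2 - 1) = -1
Result: 1/(w + 1) - (w + 1)/(w² + 2w + 2)


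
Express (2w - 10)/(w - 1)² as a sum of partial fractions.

(2w - 10) = A(w - 1) + B. At w = 1: B = 2·1 - 10 = -8. Coeff of w: A = 2
Result: 2/(w - 1) - 8/(w - 1)²


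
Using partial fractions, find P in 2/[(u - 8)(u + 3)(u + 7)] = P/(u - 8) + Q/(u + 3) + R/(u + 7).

Cover-up at u = 8: P = 2/[(8 + 3)(8 + 7)] = 2/[(11)(15)] = 2/165


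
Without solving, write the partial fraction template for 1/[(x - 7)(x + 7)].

Distinct linear factors: A/(x - 7) + B/(x + 7)


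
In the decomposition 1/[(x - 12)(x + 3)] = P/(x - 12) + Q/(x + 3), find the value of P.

Cover-up at x = 12: P = 1/(12 + 3) = 1/15


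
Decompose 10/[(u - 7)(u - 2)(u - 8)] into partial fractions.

Using cover-up method: P = -2, Q = 1/3, R = 5/3
Result: -2/(u - 7) + (1/3)/(u - 2) + (5/3)/(u - 8)


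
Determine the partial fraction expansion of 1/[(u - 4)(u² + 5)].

Cover-up at u = 4: A = 1/(4² + 5) = 1/21. Then B = -A = -1/21, C = -A·(0 + 4) = -4/21
Result: (1/21)/(u - 4) - ((1/21)u + 4/21)/(u² + 5)


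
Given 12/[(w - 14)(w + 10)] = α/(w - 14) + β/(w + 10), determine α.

Cover-up at w = 14: α = 12/(14 + 10) = 12/24 = 1/2


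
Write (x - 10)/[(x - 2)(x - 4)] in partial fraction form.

At x=2: P = (1·2 - 10)/(2 - 4) = 4. At x=4: Q = (1·4 - 10)/(4 - 2) = -3
Result: 4/(x - 2) - 3/(x - 4)


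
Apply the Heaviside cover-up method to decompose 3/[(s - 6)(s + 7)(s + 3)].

Cover (s - 6), s=6: P = 3/[(6 + 7)(6 + 3)] = 1/39. Cover (s + 7), s=-7: Q = 3/[(-7 - 6)(-7 + 3)] = 3/52. Cover (s + 3), s=-3: R = 3/[(-3 - 6)(-3 + 7)] = -1/12.
Result: (1/39)/(s - 6) + (3/52)/(s + 7) - (1/12)/(s + 3)


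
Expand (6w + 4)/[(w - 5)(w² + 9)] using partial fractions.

At w=5: α = (6·5 + 4)/(5² + 9) = 1. β = -α = -1, γ = 6 - 5·α = 1
Result: 1/(w - 5) - (w - 1)/(w² + 9)


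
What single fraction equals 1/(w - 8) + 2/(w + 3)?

Common denominator (w - 8)(w + 3). Numerator: 1(w + 3) + 2(w - 8) = (w + 3) + (2w - 16) = 3w - 13
Result: (3w - 13)/[(w - 8)(w + 3)]


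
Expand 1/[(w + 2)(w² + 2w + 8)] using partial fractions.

Cover-up at w = -2: P = 1/((-2)² + 2·(-2) + 8) = 1/8. Then Q = -P = -1/8, R = -P·(2 - 2) = 0
Result: (1/8)/(w + 2) - ((1/8)w)/(w² + 2w + 8)


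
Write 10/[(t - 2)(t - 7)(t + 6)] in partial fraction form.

Using cover-up method: A = -1/4, B = 2/13, C = 5/52
Result: (-1/4)/(t - 2) + (2/13)/(t - 7) + (5/52)/(t + 6)


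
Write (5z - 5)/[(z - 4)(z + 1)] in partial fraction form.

At z=4: α = (5·4 - 5)/(4 + 1) = 3. At z=-1: β = (5·(-1) - 5)/(-1 - 4) = 2
Result: 3/(z - 4) + 2/(z + 1)


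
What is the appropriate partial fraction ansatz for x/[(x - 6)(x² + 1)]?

Linear + irreducible quadratic: A/(x - 6) + (Bx + C)/(x² + 1)


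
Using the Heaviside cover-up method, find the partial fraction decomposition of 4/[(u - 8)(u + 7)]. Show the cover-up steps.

Cover (u - 8): set u=8, get α = 4/(8 + 7) = 4/15. Cover (u + 7): set u=-7, get β = 4/(-7 - 8) = -4/15.
Result: (4/15)/(u - 8) - (4/15)/(u + 7)


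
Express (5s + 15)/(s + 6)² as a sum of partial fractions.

(5s + 15) = α(s + 6) + β. At s = -6: β = 5·(-6) + 15 = -15. Coeff of s: α = 5
Result: 5/(s + 6) - 15/(s + 6)²


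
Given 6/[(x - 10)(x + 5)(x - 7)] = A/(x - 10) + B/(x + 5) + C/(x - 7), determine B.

Cover-up at x = -5: B = 6/[(-5 - 10)(-5 - 7)] = 6/[(-15)(-12)] = 6/180 = 1/30


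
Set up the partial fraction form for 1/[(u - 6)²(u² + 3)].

Repeated linear + quadratic: P/(u - 6) + Q/(u - 6)² + (Ru + S)/(u² + 3)


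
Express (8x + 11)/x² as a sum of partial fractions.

(8x + 11) = Ax + B. At x = 0: B = 8·0 + 11 = 11. Coeff of x: A = 8
Result: 8/x + 11/x²


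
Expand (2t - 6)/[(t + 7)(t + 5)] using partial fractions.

At t=-7: α = (2·(-7) - 6)/(-7 + 5) = 10. At t=-5: β = (2·(-5) - 6)/(-5 + 7) = -8
Result: 10/(t + 7) - 8/(t + 5)


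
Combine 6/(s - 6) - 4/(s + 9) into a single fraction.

Common denominator (s - 6)(s + 9). Numerator: 6(s + 9) - 4(s - 6) = (6s + 54) - (4s - 24) = 2s + 78
Result: (2s + 78)/[(s - 6)(s + 9)]


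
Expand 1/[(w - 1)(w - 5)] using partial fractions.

1/(w - 1)(w - 5) = α/(w - 1) + β/(w - 5). α = 1/(1 - 5) = -1/4, β = 1/(5 - 1) = 1/4
Result: (-1/4)/(w - 1) + (1/4)/(w - 5)


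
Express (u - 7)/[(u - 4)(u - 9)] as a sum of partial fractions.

At u=4: A = (1·4 - 7)/(4 - 9) = 3/5. At u=9: B = (1·9 - 7)/(9 - 4) = 2/5
Result: (3/5)/(u - 4) + (2/5)/(u - 9)


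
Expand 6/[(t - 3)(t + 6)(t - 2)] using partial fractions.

Using cover-up method: α = 2/3, β = 1/12, γ = -3/4
Result: (2/3)/(t - 3) + (1/12)/(t + 6) - (3/4)/(t - 2)


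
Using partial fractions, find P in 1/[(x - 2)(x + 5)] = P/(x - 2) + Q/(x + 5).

Cover-up at x = 2: P = 1/(2 + 5) = 1/7


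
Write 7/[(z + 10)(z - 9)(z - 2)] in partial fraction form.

Using cover-up method: A = 7/228, B = 1/19, C = -1/12
Result: (7/228)/(z + 10) + (1/19)/(z - 9) - (1/12)/(z - 2)


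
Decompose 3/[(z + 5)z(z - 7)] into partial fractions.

Using cover-up method: P = 1/20, Q = -3/35, R = 1/28
Result: (1/20)/(z + 5) - (3/35)/z + (1/28)/(z - 7)


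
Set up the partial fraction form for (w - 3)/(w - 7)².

Repeated linear factor: P/(w - 7) + Q/(w - 7)²


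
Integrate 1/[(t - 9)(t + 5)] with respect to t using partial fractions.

Decompose: 1/[(t - 9)(t + 5)] = (1/14)/(t - 9) - (1/14)/(t + 5). Integrate each term: (1/14) ln|(t - 9)| - (1/14) ln|(t + 5)| + C


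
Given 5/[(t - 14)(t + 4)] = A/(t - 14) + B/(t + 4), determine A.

Cover-up at t = 14: A = 5/(14 + 4) = 5/18


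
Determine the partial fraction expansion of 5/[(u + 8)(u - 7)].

5/(u + 8)(u - 7) = A/(u + 8) + B/(u - 7). A = 5/(-8 - 7) = -1/3, B = 5/(7 + 8) = 1/3
Result: (-1/3)/(u + 8) + (1/3)/(u - 7)


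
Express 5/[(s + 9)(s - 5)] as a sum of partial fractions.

5/(s + 9)(s - 5) = A/(s + 9) + B/(s - 5). A = 5/(-9 - 5) = -5/14, B = 5/(5 + 9) = 5/14
Result: (-5/14)/(s + 9) + (5/14)/(s - 5)


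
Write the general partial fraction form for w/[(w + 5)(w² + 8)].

Linear + irreducible quadratic: P/(w + 5) + (Qw + R)/(w² + 8)


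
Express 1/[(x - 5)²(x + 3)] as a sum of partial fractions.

Cover-up at x=-3: C = 1/(-3 - 5)² = 1/64. Cover-up at x=5: B = 1/(5 + 3) = 1/8. Comparing x² coeff: A = -C = -1/64
Result: (-1/64)/(x - 5) + (1/8)/(x - 5)² + (1/64)/(x + 3)


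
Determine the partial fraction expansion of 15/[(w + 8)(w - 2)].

15/(w + 8)(w - 2) = A/(w + 8) + B/(w - 2). A = 15/(-8 - 2) = -3/2, B = 15/(2 + 8) = 3/2
Result: (-3/2)/(w + 8) + (3/2)/(w - 2)


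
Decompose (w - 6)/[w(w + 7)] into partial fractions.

At w=0: α = (1·0 - 6)/(0 + 7) = -6/7. At w=-7: β = (1·(-7) - 6)/(-7 - 0) = 13/7
Result: (-6/7)/w + (13/7)/(w + 7)


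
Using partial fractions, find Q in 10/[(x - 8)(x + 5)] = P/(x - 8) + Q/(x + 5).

Cover-up at x = -5: Q = 10/(-5 - 8) = -10/13


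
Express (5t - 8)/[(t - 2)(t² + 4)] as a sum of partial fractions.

At t=2: P = (5·2 - 8)/(2² + 4) = 1/4. Q = -P = -1/4, R = 5 - 2·P = 9/2
Result: (1/4)/(t - 2) - ((1/4)t - 9/2)/(t² + 4)


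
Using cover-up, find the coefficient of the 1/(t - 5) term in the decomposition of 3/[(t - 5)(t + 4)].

Cover (t - 5), set t=5: 3/((t + 4) at t=5) = 3/(9) = 1/3


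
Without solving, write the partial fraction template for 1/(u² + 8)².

Repeated quadratic factor: (αu + β)/(u² + 8) + (γu + δ)/(u² + 8)²


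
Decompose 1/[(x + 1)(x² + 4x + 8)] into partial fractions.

Cover-up at x = -1: A = 1/((-1)² + 4·(-1) + 8) = 1/5. Then B = -A = -1/5, C = -A·(4 - 1) = -3/5
Result: (1/5)/(x + 1) - ((1/5)x + 3/5)/(x² + 4x + 8)


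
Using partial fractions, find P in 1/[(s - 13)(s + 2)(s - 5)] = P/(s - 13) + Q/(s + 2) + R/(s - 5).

Cover-up at s = 13: P = 1/[(13 + 2)(13 - 5)] = 1/[(15)(8)] = 1/120


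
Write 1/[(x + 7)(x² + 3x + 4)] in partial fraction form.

Cover-up at x = -7: P = 1/((-7)² + 3·(-7) + 4) = 1/32. Then Q = -P = -1/32, R = -P·(3 - 7) = 1/8
Result: (1/32)/(x + 7) - ((1/32)x - 1/8)/(x² + 3x + 4)


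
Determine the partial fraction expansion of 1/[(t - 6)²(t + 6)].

Cover-up at t=-6: γ = 1/(-6 - 6)² = 1/144. Cover-up at t=6: β = 1/(6 + 6) = 1/12. Comparing t² coeff: α = -γ = -1/144
Result: (-1/144)/(t - 6) + (1/12)/(t - 6)² + (1/144)/(t + 6)


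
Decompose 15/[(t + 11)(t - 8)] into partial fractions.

15/(t + 11)(t - 8) = A/(t + 11) + B/(t - 8). A = 15/(-11 - 8) = -15/19, B = 15/(8 + 11) = 15/19
Result: (-15/19)/(t + 11) + (15/19)/(t - 8)


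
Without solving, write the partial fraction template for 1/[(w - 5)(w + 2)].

Distinct linear factors: A/(w - 5) + B/(w + 2)


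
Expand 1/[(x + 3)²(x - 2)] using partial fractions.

Cover-up at x=2: R = 1/(2 + 3)² = 1/25. Cover-up at x=-3: Q = 1/(-3 - 2) = -1/5. Comparing x² coeff: P = -R = -1/25
Result: (-1/25)/(x + 3) - (1/5)/(x + 3)² + (1/25)/(x - 2)


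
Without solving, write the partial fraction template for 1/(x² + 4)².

Repeated quadratic factor: (Px + Q)/(x² + 4) + (Rx + S)/(x² + 4)²


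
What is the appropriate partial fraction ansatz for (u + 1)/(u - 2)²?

Repeated linear factor: α/(u - 2) + β/(u - 2)²


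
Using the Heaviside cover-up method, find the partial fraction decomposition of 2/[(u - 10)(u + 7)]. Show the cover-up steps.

Cover (u - 10): set u=10, get α = 2/(10 + 7) = 2/17. Cover (u + 7): set u=-7, get β = 2/(-7 - 10) = -2/17.
Result: (2/17)/(u - 10) - (2/17)/(u + 7)


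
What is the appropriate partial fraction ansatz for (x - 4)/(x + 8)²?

Repeated linear factor: α/(x + 8) + β/(x + 8)²


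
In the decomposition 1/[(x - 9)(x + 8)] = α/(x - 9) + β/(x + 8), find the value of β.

Cover-up at x = -8: β = 1/(-8 - 9) = -1/17


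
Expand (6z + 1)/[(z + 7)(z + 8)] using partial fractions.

At z=-7: A = (6·(-7) + 1)/(-7 + 8) = -41. At z=-8: B = (6·(-8) + 1)/(-8 + 7) = 47
Result: -41/(z + 7) + 47/(z + 8)


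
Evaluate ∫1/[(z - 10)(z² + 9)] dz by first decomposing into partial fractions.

Cover-up at z=10: α = 1/(10²+9) = 1/109. Coeff matching: β = -1/109, γ = -10/109. Decomposition: (1/109)/(z - 10) - ((1/109)z + 10/109)/(z² + 9). Integrate: linear → ln, quadratic → (1/2)ln + arctan: (1/109) ln|(z - 10)| - (1/218) ln(z² + 9) - (10/327) arctan(z/3) + C


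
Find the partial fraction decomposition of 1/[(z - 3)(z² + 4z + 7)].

Cover-up at z = 3: P = 1/(3² + 4·3 + 7) = 1/28. Then Q = -P = -1/28, R = -P·(4 + 3) = -1/4
Result: (1/28)/(z - 3) - ((1/28)z + 1/4)/(z² + 4z + 7)


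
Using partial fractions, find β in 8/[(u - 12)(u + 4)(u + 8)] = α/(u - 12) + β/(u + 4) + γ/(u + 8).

Cover-up at u = -4: β = 8/[(-4 - 12)(-4 + 8)] = 8/[(-16)(4)] = -8/64 = -1/8


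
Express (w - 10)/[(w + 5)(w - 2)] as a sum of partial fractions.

At w=-5: P = (1·(-5) - 10)/(-5 - 2) = 15/7. At w=2: Q = (1·2 - 10)/(2 + 5) = -8/7
Result: (15/7)/(w + 5) - (8/7)/(w - 2)


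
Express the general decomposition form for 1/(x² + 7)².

Repeated quadratic factor: (Px + Q)/(x² + 7) + (Rx + S)/(x² + 7)²


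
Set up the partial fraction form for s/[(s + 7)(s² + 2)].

Linear + irreducible quadratic: α/(s + 7) + (βs + γ)/(s² + 2)


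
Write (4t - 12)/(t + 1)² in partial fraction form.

(4t - 12) = P(t + 1) + Q. At t = -1: Q = 4·(-1) - 12 = -16. Coeff of t: P = 4
Result: 4/(t + 1) - 16/(t + 1)²


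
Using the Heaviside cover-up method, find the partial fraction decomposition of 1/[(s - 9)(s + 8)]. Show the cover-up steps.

Cover (s - 9): set s=9, get A = 1/(9 + 8) = 1/17. Cover (s + 8): set s=-8, get B = 1/(-8 - 9) = -1/17.
Result: (1/17)/(s - 9) - (1/17)/(s + 8)


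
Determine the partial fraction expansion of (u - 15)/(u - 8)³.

(u - 15) = P(u - 8)² + Q(u - 8) + R. At u = 8: R = 1·8 - 15 = -7. Coefficients: P = 0, Q = 1
Result: 1/(u - 8)² - 7/(u - 8)³


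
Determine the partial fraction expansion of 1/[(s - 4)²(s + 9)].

Cover-up at s=-9: γ = 1/(-9 - 4)² = 1/169. Cover-up at s=4: β = 1/(4 + 9) = 1/13. Comparing s² coeff: α = -γ = -1/169
Result: (-1/169)/(s - 4) + (1/13)/(s - 4)² + (1/169)/(s + 9)


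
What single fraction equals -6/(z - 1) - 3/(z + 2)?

Common denominator (z - 1)(z + 2). Numerator: -6(z + 2) - 3(z - 1) = (-6z - 12) - (3z - 3) = -9z - 9
Result: (-9z - 9)/[(z - 1)(z + 2)]


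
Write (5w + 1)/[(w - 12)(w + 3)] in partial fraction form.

At w=12: α = (5·12 + 1)/(12 + 3) = 61/15. At w=-3: β = (5·(-3) + 1)/(-3 - 12) = 14/15
Result: (61/15)/(w - 12) + (14/15)/(w + 3)


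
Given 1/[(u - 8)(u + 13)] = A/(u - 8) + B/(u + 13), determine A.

Cover-up at u = 8: A = 1/(8 + 13) = 1/21


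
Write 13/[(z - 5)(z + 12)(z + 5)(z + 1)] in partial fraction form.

Using Heaviside cover-up: (13/1020)/(z - 5) - (13/1309)/(z + 12) + (13/280)/(z + 5) - (13/264)/(z + 1)


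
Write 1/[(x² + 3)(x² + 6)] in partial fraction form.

Coefficient matching gives A = C = 0, B = 1/(6-3) = 1/3, D = -B = -1/3
Result: (1/3)/(x² + 3) - (1/3)/(x² + 6)


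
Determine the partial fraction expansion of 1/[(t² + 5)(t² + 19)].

Coefficient matching gives A = C = 0, B = 1/(19-5) = 1/14, D = -B = -1/14
Result: (1/14)/(t² + 5) - (1/14)/(t² + 19)


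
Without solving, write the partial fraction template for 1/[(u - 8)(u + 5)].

Distinct linear factors: A/(u - 8) + B/(u + 5)


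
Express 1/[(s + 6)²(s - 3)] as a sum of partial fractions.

Cover-up at s=3: C = 1/(3 + 6)² = 1/81. Cover-up at s=-6: B = 1/(-6 - 3) = -1/9. Comparing s² coeff: A = -C = -1/81
Result: (-1/81)/(s + 6) - (1/9)/(s + 6)² + (1/81)/(s - 3)


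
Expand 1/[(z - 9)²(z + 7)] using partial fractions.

Cover-up at z=-7: γ = 1/(-7 - 9)² = 1/256. Cover-up at z=9: β = 1/(9 + 7) = 1/16. Comparing z² coeff: α = -γ = -1/256
Result: (-1/256)/(z - 9) + (1/16)/(z - 9)² + (1/256)/(z + 7)


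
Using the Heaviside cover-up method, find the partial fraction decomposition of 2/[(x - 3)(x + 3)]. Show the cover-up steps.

Cover (x - 3): set x=3, get A = 2/(3 + 3) = 1/3. Cover (x + 3): set x=-3, get B = 2/(-3 - 3) = -1/3.
Result: (1/3)/(x - 3) - (1/3)/(x + 3)


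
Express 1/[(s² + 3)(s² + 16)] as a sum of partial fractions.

Coefficient matching gives P = R = 0, Q = 1/(16-3) = 1/13, S = -Q = -1/13
Result: (1/13)/(s² + 3) - (1/13)/(s² + 16)


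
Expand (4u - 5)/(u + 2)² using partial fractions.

(4u - 5) = α(u + 2) + β. At u = -2: β = 4·(-2) - 5 = -13. Coeff of u: α = 4
Result: 4/(u + 2) - 13/(u + 2)²


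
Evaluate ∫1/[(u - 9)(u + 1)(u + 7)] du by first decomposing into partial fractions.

Cover-up: α = 1/160, β = -1/60, γ = 1/96. Decomposition: (1/160)/(u - 9) - (1/60)/(u + 1) + (1/96)/(u + 7). Integrate each term: (1/160) ln|(u - 9)| - (1/60) ln|(u + 1)| + (1/96) ln|(u + 7)| + C


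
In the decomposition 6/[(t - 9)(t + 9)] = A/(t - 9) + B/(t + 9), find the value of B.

Cover-up at t = -9: B = 6/(-9 - 9) = -6/18 = -1/3


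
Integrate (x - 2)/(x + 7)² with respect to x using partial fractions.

Decompose: α = 1, β = 1·(-7) - 2 = -9, so (x - 2)/(x + 7)² = 1/(x + 7) - 9/(x + 7)². Integrate: ∫ α/(x + 7) dx = ln|(x + 7)|; ∫ β/(x + 7)² dx = 9/(x + 7). Sum: ln|(x + 7)| + 9/(x + 7) + C


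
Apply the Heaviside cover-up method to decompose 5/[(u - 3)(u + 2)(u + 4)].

Cover (u - 3), u=3: P = 5/[(3 + 2)(3 + 4)] = 1/7. Cover (u + 2), u=-2: Q = 5/[(-2 - 3)(-2 + 4)] = -1/2. Cover (u + 4), u=-4: R = 5/[(-4 - 3)(-4 + 2)] = 5/14.
Result: (1/7)/(u - 3) - (1/2)/(u + 2) + (5/14)/(u + 4)


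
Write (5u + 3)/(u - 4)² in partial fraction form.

(5u + 3) = P(u - 4) + Q. At u = 4: Q = 5·4 + 3 = 23. Coeff of u: P = 5
Result: 5/(u - 4) + 23/(u - 4)²


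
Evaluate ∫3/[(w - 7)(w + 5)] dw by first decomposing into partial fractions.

Decompose: 3/[(w - 7)(w + 5)] = (1/4)/(w - 7) - (1/4)/(w + 5). Integrate each term: (1/4) ln|(w - 7)| - (1/4) ln|(w + 5)| + C


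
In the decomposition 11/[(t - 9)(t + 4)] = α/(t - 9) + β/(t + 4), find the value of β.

Cover-up at t = -4: β = 11/(-4 - 9) = -11/13


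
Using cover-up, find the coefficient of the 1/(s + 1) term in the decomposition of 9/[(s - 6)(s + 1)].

Cover (s + 1), set s=-1: 9/((s - 6) at s=-1) = 9/(-7) = -9/7


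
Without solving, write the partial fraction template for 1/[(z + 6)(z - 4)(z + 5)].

Three distinct linear factors: A/(z + 6) + B/(z - 4) + C/(z + 5)


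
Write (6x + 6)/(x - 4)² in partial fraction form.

(6x + 6) = P(x - 4) + Q. At x = 4: Q = 6·4 + 6 = 30. Coeff of x: P = 6
Result: 6/(x - 4) + 30/(x - 4)²


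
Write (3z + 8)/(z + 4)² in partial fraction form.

(3z + 8) = α(z + 4) + β. At z = -4: β = 3·(-4) + 8 = -4. Coeff of z: α = 3
Result: 3/(z + 4) - 4/(z + 4)²


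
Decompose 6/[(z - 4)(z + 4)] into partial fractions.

6/(z - 4)(z + 4) = α/(z - 4) + β/(z + 4). α = 6/(4 + 4) = 3/4, β = 6/(-4 - 4) = -3/4
Result: (3/4)/(z - 4) - (3/4)/(z + 4)


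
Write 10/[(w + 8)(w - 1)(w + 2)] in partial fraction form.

Using cover-up method: A = 5/27, B = 10/27, C = -5/9
Result: (5/27)/(w + 8) + (10/27)/(w - 1) - (5/9)/(w + 2)


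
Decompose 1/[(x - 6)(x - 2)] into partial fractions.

1/(x - 6)(x - 2) = α/(x - 6) + β/(x - 2). α = 1/(6 - 2) = 1/4, β = 1/(2 - 6) = -1/4
Result: (1/4)/(x - 6) - (1/4)/(x - 2)


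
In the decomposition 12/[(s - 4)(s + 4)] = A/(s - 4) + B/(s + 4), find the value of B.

Cover-up at s = -4: B = 12/(-4 - 4) = -12/8 = -3/2


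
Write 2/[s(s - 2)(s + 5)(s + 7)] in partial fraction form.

Using Heaviside cover-up: (-1/35)/s + (1/63)/(s - 2) + (1/35)/(s + 5) - (1/63)/(s + 7)


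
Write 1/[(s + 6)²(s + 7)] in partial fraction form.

Cover-up at s=-7: R = 1/(-7 + 6)² = 1. Cover-up at s=-6: Q = 1/(-6 + 7) = 1. Comparing s² coeff: P = -R = -1
Result: -1/(s + 6) + 1/(s + 6)² + 1/(s + 7)
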